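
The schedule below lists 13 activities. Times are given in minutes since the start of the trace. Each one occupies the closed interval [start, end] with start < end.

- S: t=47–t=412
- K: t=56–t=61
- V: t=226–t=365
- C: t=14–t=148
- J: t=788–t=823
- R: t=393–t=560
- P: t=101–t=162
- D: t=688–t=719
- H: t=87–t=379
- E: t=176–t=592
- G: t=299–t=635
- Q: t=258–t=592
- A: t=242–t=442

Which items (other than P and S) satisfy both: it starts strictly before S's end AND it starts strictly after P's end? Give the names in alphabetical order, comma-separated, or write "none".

A, E, G, Q, R, V

Conditions: its start is strictly before S's end (X.start < t=412) AND its start is strictly after P's end (X.start > t=162).
A: start t=242 < t=412? ✓; start t=242 > t=162? ✓ → yes.
C: start t=14 < t=412? ✓; start t=14 > t=162? ✗ → no.
D: start t=688 < t=412? ✗; start t=688 > t=162? ✓ → no.
E: start t=176 < t=412? ✓; start t=176 > t=162? ✓ → yes.
G: start t=299 < t=412? ✓; start t=299 > t=162? ✓ → yes.
H: start t=87 < t=412? ✓; start t=87 > t=162? ✗ → no.
J: start t=788 < t=412? ✗; start t=788 > t=162? ✓ → no.
K: start t=56 < t=412? ✓; start t=56 > t=162? ✗ → no.
Q: start t=258 < t=412? ✓; start t=258 > t=162? ✓ → yes.
R: start t=393 < t=412? ✓; start t=393 > t=162? ✓ → yes.
V: start t=226 < t=412? ✓; start t=226 > t=162? ✓ → yes.
Result: A, E, G, Q, R, V.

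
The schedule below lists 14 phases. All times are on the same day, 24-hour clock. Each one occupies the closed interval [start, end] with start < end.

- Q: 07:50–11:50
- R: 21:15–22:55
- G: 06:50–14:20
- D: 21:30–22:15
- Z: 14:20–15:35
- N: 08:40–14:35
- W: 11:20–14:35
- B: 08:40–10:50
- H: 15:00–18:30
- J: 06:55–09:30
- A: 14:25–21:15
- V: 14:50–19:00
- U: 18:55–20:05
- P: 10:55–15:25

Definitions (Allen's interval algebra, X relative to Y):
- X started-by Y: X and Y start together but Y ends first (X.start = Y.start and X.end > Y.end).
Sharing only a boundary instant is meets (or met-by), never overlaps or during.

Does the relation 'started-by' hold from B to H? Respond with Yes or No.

B = [08:40, 10:50], H = [15:00, 18:30].
Actual relation of B to H: before.
Asked whether 'started-by' holds → No.

No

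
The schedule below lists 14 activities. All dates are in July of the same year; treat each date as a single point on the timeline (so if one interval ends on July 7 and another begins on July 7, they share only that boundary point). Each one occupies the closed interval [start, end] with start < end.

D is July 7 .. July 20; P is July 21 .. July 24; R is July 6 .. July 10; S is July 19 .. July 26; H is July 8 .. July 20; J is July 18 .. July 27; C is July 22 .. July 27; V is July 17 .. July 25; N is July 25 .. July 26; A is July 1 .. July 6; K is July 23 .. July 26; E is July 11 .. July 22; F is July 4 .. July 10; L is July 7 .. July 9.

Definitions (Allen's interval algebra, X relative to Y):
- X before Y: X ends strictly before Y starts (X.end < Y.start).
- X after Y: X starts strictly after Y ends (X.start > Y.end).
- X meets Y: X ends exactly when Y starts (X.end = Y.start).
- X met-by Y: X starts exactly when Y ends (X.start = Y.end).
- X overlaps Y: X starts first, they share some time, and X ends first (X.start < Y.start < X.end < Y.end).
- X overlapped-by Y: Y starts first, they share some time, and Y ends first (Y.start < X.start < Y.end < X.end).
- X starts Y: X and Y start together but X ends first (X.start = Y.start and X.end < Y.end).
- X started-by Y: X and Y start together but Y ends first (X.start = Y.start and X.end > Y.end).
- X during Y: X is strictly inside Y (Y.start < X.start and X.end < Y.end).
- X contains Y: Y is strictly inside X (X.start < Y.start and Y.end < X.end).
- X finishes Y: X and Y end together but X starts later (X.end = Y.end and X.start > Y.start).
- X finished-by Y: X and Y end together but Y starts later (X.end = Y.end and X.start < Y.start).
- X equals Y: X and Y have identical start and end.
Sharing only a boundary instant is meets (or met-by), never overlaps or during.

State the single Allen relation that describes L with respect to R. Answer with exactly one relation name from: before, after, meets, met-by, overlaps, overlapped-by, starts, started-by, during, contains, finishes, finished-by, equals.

L = [July 7, July 9]; R = [July 6, July 10].
Compare endpoints: L.start > R.start, L.start < R.end, L.end > R.start, L.end < R.end.
That pattern is 'during'.

during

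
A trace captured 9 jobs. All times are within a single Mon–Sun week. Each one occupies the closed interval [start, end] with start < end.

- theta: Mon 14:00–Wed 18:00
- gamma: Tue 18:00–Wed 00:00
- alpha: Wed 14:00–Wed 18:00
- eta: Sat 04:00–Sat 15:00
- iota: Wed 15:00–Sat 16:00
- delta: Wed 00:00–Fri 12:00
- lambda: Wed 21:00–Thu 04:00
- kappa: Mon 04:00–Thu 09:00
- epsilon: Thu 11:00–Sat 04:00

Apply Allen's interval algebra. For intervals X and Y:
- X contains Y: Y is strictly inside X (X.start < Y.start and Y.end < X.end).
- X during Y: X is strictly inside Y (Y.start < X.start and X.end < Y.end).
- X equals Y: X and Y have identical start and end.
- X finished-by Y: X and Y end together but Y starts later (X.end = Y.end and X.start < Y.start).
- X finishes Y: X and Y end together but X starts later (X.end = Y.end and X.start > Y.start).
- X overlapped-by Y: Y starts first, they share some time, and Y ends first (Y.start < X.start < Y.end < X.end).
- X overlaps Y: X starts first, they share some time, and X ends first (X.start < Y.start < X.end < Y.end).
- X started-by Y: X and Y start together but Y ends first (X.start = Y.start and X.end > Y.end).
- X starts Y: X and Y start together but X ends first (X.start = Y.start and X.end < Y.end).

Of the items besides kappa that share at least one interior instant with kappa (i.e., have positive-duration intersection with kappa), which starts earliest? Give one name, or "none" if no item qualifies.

theta

Target kappa = [Mon 04:00, Thu 09:00].
alpha [Wed 14:00, Wed 18:00] → during → candidate.
delta [Wed 00:00, Fri 12:00] → overlapped-by → candidate.
epsilon [Thu 11:00, Sat 04:00] → after → excluded.
eta [Sat 04:00, Sat 15:00] → after → excluded.
gamma [Tue 18:00, Wed 00:00] → during → candidate.
iota [Wed 15:00, Sat 16:00] → overlapped-by → candidate.
lambda [Wed 21:00, Thu 04:00] → during → candidate.
theta [Mon 14:00, Wed 18:00] → during → candidate.
Among candidates, earliest start is Mon 14:00 → theta.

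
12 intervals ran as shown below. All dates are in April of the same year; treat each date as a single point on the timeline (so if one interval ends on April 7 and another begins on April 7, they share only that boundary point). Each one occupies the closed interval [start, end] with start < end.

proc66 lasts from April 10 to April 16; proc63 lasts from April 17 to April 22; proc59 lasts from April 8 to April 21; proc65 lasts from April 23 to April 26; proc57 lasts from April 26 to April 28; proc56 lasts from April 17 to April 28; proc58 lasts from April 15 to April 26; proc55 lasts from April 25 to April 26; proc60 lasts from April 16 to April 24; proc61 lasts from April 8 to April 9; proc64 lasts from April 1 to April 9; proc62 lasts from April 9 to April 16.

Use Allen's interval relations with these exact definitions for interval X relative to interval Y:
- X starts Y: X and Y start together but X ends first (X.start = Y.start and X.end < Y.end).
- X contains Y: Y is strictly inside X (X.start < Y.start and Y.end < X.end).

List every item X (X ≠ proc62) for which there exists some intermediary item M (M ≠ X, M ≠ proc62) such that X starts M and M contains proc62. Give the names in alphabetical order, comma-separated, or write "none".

Target proc62 = [April 9, April 16].
Intermediaries M with M contains proc62: proc59.
Via proc59 — items with X starts proc59: proc61.
Union: proc61.

proc61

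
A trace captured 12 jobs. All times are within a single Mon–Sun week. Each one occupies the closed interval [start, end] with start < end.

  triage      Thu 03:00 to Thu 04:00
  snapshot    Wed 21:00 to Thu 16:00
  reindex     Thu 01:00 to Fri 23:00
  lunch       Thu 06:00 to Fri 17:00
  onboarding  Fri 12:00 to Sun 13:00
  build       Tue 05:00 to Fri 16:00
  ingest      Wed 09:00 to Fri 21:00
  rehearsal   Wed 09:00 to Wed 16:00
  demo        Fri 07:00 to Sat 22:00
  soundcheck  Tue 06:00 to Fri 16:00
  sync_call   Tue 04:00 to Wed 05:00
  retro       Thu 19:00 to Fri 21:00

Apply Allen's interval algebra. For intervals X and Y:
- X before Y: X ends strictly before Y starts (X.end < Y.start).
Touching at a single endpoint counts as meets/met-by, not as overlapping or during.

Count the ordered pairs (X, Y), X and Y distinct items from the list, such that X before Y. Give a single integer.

23

Checking all 132 ordered pairs for relation 'before'; matching pairs in alphabetical order:
(rehearsal, demo): rehearsal before demo ✓
(rehearsal, lunch): rehearsal before lunch ✓
(rehearsal, onboarding): rehearsal before onboarding ✓
(rehearsal, reindex): rehearsal before reindex ✓
(rehearsal, retro): rehearsal before retro ✓
(rehearsal, snapshot): rehearsal before snapshot ✓
(rehearsal, triage): rehearsal before triage ✓
(snapshot, demo): snapshot before demo ✓
(snapshot, onboarding): snapshot before onboarding ✓
(snapshot, retro): snapshot before retro ✓
(sync_call, demo): sync_call before demo ✓
(sync_call, ingest): sync_call before ingest ✓
(sync_call, lunch): sync_call before lunch ✓
(sync_call, onboarding): sync_call before onboarding ✓
(sync_call, rehearsal): sync_call before rehearsal ✓
(sync_call, reindex): sync_call before reindex ✓
(sync_call, retro): sync_call before retro ✓
(sync_call, snapshot): sync_call before snapshot ✓
(sync_call, triage): sync_call before triage ✓
(triage, demo): triage before demo ✓
(triage, lunch): triage before lunch ✓
(triage, onboarding): triage before onboarding ✓
(triage, retro): triage before retro ✓
Count: 23.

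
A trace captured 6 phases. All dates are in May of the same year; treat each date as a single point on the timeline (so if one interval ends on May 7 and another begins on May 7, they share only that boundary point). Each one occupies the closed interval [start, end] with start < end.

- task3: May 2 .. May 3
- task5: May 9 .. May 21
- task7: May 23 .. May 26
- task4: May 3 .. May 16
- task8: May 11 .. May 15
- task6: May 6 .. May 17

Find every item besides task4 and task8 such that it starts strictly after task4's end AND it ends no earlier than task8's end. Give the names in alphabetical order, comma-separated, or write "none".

Conditions: its start is strictly after task4's end (X.start > May 16) AND its end is no earlier than task8's end (X.end >= May 15).
task3: start May 2 > May 16? ✗; end May 3 >= May 15? ✗ → no.
task5: start May 9 > May 16? ✗; end May 21 >= May 15? ✓ → no.
task6: start May 6 > May 16? ✗; end May 17 >= May 15? ✓ → no.
task7: start May 23 > May 16? ✓; end May 26 >= May 15? ✓ → yes.
Result: task7.

task7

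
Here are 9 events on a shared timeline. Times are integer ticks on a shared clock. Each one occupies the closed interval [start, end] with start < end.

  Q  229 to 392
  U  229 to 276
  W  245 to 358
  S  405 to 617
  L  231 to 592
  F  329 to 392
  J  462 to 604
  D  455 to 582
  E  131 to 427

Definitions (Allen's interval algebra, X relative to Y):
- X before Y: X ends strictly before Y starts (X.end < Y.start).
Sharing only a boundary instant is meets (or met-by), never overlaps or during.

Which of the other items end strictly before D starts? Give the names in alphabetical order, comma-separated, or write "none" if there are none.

Target D = [455, 582].
E [131, 427] → before → yes.
F [329, 392] → before → yes.
J [462, 604] → overlapped-by → no.
L [231, 592] → contains → no.
Q [229, 392] → before → yes.
S [405, 617] → contains → no.
U [229, 276] → before → yes.
W [245, 358] → before → yes.
Result: E, F, Q, U, W.

E, F, Q, U, W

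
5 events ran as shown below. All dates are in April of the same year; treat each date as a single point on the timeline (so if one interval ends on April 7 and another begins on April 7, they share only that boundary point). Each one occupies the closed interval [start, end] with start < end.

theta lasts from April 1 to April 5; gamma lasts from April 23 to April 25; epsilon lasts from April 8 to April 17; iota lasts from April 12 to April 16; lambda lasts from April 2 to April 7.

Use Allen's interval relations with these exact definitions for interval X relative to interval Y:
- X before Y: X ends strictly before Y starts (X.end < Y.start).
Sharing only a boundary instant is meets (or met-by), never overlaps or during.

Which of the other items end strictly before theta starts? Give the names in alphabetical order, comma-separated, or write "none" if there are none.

Target theta = [April 1, April 5].
epsilon [April 8, April 17] → after → no.
gamma [April 23, April 25] → after → no.
iota [April 12, April 16] → after → no.
lambda [April 2, April 7] → overlapped-by → no.
Result: none.

none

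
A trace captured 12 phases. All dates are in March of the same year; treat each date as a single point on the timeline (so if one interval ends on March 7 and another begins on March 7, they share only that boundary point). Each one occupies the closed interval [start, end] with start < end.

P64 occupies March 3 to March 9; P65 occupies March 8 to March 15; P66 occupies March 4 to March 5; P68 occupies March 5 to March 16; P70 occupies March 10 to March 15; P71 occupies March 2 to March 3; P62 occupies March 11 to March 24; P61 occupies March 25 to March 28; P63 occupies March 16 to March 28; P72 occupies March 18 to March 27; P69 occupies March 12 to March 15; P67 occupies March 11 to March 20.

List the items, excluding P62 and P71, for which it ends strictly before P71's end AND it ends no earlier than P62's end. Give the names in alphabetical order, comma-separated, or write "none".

none

Conditions: its end is strictly before P71's end (X.end < March 3) AND its end is no earlier than P62's end (X.end >= March 24).
P61: end March 28 < March 3? ✗; end March 28 >= March 24? ✓ → no.
P63: end March 28 < March 3? ✗; end March 28 >= March 24? ✓ → no.
P64: end March 9 < March 3? ✗; end March 9 >= March 24? ✗ → no.
P65: end March 15 < March 3? ✗; end March 15 >= March 24? ✗ → no.
P66: end March 5 < March 3? ✗; end March 5 >= March 24? ✗ → no.
P67: end March 20 < March 3? ✗; end March 20 >= March 24? ✗ → no.
P68: end March 16 < March 3? ✗; end March 16 >= March 24? ✗ → no.
P69: end March 15 < March 3? ✗; end March 15 >= March 24? ✗ → no.
P70: end March 15 < March 3? ✗; end March 15 >= March 24? ✗ → no.
P72: end March 27 < March 3? ✗; end March 27 >= March 24? ✓ → no.
Result: none.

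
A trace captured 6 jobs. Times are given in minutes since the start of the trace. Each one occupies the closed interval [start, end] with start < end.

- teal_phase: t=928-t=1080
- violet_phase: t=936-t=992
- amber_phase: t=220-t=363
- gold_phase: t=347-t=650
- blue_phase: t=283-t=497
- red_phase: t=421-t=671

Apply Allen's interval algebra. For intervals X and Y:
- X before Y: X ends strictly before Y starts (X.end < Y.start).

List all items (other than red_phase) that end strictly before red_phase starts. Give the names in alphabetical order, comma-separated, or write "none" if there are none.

Target red_phase = [t=421, t=671].
amber_phase [t=220, t=363] → before → yes.
blue_phase [t=283, t=497] → overlaps → no.
gold_phase [t=347, t=650] → overlaps → no.
teal_phase [t=928, t=1080] → after → no.
violet_phase [t=936, t=992] → after → no.
Result: amber_phase.

amber_phase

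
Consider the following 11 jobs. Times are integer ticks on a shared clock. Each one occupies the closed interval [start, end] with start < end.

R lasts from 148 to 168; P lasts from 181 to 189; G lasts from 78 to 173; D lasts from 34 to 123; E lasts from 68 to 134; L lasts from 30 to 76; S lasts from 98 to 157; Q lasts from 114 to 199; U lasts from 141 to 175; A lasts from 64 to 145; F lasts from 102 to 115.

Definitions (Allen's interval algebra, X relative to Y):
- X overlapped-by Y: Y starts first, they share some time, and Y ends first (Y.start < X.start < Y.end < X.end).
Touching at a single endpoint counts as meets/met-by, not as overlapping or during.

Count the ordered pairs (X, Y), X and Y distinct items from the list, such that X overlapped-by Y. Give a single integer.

21

Checking all 110 ordered pairs for relation 'overlapped-by'; matching pairs in alphabetical order:
(A, D): A overlapped-by D ✓
(A, L): A overlapped-by L ✓
(D, L): D overlapped-by L ✓
(E, D): E overlapped-by D ✓
(E, L): E overlapped-by L ✓
(G, A): G overlapped-by A ✓
(G, D): G overlapped-by D ✓
(G, E): G overlapped-by E ✓
(Q, A): Q overlapped-by A ✓
(Q, D): Q overlapped-by D ✓
(Q, E): Q overlapped-by E ✓
(Q, F): Q overlapped-by F ✓
(Q, G): Q overlapped-by G ✓
(Q, S): Q overlapped-by S ✓
(R, S): R overlapped-by S ✓
(S, A): S overlapped-by A ✓
(S, D): S overlapped-by D ✓
(S, E): S overlapped-by E ✓
(U, A): U overlapped-by A ✓
(U, G): U overlapped-by G ✓
(U, S): U overlapped-by S ✓
Count: 21.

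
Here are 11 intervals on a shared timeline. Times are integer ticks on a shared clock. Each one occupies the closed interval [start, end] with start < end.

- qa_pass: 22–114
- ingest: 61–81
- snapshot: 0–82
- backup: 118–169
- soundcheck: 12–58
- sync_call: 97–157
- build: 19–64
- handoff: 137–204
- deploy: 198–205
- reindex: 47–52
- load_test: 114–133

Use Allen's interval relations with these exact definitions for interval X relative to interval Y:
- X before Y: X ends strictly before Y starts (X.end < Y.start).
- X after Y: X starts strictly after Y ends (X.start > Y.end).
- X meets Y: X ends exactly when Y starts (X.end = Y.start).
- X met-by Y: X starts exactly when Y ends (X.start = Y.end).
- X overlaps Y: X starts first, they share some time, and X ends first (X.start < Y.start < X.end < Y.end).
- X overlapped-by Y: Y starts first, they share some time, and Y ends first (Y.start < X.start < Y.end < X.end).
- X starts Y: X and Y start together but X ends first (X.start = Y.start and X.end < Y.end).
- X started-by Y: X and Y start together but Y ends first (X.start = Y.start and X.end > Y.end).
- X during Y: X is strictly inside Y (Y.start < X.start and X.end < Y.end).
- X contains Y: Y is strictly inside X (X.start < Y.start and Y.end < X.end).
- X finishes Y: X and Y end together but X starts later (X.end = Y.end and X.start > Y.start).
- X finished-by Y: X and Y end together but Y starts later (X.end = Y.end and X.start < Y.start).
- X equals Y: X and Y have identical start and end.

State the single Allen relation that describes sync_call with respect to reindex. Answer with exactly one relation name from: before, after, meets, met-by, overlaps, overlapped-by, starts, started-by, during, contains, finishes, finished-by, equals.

sync_call = [97, 157]; reindex = [47, 52].
Compare endpoints: sync_call.start > reindex.start, sync_call.start > reindex.end, sync_call.end > reindex.start, sync_call.end > reindex.end.
That pattern is 'after'.

after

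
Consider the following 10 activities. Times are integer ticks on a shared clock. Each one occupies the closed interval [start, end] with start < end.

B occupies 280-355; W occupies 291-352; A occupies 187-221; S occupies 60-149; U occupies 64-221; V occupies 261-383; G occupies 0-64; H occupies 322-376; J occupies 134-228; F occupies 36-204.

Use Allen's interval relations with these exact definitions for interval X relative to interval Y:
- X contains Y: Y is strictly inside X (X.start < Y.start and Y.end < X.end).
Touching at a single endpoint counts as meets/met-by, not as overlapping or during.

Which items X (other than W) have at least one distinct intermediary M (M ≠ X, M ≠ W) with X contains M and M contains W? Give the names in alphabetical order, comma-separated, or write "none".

Target W = [291, 352].
Intermediaries M with M contains W: B, V.
Via B — items with X contains B: V.
Via V — items with X contains V: none.
Union: V.

V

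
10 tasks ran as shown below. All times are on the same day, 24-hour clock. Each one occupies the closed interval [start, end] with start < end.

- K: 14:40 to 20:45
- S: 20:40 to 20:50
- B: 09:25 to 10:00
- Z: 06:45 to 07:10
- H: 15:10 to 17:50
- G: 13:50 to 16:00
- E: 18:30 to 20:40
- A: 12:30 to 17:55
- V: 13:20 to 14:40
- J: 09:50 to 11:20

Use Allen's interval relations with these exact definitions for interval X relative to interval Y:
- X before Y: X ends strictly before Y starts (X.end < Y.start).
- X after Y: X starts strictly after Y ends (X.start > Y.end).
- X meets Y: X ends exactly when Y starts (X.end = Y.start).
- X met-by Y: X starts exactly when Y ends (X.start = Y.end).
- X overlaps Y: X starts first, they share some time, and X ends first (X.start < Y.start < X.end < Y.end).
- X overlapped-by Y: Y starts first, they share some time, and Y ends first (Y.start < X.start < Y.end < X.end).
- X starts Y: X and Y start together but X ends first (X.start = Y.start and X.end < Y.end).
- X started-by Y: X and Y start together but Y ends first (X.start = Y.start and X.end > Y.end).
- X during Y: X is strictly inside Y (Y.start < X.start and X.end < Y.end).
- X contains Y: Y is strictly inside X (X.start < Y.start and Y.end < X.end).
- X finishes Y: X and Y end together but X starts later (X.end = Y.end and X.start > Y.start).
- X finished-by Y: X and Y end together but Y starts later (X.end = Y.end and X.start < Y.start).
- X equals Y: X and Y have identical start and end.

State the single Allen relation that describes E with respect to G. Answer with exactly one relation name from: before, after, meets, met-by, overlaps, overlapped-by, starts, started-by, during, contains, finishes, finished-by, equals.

after

E = [18:30, 20:40]; G = [13:50, 16:00].
Compare endpoints: E.start > G.start, E.start > G.end, E.end > G.start, E.end > G.end.
That pattern is 'after'.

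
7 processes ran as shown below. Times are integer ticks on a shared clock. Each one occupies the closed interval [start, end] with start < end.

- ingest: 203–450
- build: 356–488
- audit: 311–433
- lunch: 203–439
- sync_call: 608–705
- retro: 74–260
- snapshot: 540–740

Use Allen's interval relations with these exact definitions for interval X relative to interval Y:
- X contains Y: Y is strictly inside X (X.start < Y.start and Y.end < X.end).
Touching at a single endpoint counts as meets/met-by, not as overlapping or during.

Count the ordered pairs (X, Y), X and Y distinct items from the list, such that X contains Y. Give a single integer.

3

Checking all 42 ordered pairs for relation 'contains'; matching pairs in alphabetical order:
(ingest, audit): ingest contains audit ✓
(lunch, audit): lunch contains audit ✓
(snapshot, sync_call): snapshot contains sync_call ✓
Count: 3.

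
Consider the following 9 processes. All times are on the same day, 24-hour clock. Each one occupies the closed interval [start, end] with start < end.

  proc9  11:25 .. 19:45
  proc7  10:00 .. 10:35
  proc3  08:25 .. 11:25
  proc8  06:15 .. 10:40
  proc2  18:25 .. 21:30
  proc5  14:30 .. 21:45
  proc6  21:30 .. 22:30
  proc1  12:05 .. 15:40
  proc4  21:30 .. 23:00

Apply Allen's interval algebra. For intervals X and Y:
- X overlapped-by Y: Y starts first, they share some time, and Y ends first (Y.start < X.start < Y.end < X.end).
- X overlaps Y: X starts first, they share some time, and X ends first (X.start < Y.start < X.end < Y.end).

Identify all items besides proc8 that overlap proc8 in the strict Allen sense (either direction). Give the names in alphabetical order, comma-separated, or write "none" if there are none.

Target proc8 = [06:15, 10:40].
proc1 [12:05, 15:40] → after → no.
proc2 [18:25, 21:30] → after → no.
proc3 [08:25, 11:25] → overlapped-by → yes.
proc4 [21:30, 23:00] → after → no.
proc5 [14:30, 21:45] → after → no.
proc6 [21:30, 22:30] → after → no.
proc7 [10:00, 10:35] → during → no.
proc9 [11:25, 19:45] → after → no.
Result: proc3.

proc3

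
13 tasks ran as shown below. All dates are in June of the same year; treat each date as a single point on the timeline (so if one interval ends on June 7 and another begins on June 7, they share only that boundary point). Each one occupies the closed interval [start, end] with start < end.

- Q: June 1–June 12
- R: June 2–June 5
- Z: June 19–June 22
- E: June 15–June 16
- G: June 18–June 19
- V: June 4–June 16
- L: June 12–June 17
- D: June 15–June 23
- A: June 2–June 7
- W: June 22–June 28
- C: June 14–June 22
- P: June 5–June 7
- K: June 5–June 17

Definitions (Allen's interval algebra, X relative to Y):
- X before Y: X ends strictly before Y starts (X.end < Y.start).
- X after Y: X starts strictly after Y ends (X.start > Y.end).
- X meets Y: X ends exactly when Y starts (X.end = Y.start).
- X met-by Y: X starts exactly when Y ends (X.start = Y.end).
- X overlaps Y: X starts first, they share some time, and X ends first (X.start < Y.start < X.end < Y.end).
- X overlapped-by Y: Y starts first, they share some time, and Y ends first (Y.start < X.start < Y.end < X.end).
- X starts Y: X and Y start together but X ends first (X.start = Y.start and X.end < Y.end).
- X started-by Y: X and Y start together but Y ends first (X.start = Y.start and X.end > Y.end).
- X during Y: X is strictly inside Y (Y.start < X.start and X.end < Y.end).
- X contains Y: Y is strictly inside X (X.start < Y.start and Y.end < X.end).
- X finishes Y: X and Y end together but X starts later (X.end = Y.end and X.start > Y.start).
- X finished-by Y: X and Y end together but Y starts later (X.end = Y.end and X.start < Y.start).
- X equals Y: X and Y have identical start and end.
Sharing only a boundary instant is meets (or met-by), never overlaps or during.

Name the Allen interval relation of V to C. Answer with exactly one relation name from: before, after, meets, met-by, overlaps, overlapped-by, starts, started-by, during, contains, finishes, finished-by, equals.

overlaps

V = [June 4, June 16]; C = [June 14, June 22].
Compare endpoints: V.start < C.start, V.start < C.end, V.end > C.start, V.end < C.end.
That pattern is 'overlaps'.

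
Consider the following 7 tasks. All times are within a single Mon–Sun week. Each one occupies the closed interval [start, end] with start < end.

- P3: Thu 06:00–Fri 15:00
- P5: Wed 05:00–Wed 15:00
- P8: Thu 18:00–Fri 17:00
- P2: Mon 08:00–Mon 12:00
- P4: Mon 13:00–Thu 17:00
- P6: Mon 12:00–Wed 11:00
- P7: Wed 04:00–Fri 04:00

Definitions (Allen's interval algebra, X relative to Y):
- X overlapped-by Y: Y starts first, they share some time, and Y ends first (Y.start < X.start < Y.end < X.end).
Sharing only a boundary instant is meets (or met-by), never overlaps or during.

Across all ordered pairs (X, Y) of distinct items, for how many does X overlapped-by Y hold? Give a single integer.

Checking all 42 ordered pairs for relation 'overlapped-by'; matching pairs in alphabetical order:
(P3, P4): P3 overlapped-by P4 ✓
(P3, P7): P3 overlapped-by P7 ✓
(P4, P6): P4 overlapped-by P6 ✓
(P5, P6): P5 overlapped-by P6 ✓
(P7, P4): P7 overlapped-by P4 ✓
(P7, P6): P7 overlapped-by P6 ✓
(P8, P3): P8 overlapped-by P3 ✓
(P8, P7): P8 overlapped-by P7 ✓
Count: 8.

8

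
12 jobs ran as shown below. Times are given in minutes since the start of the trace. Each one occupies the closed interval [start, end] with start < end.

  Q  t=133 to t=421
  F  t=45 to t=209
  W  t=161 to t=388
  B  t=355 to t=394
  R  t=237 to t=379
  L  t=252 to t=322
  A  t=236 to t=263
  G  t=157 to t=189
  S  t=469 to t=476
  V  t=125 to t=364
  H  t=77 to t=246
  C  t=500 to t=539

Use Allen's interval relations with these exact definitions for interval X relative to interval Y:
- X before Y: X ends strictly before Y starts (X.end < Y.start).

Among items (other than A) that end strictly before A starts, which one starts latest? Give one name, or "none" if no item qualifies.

Target A = [t=236, t=263].
B [t=355, t=394] → after → excluded.
C [t=500, t=539] → after → excluded.
F [t=45, t=209] → before → candidate.
G [t=157, t=189] → before → candidate.
H [t=77, t=246] → overlaps → excluded.
L [t=252, t=322] → overlapped-by → excluded.
Q [t=133, t=421] → contains → excluded.
R [t=237, t=379] → overlapped-by → excluded.
S [t=469, t=476] → after → excluded.
V [t=125, t=364] → contains → excluded.
W [t=161, t=388] → contains → excluded.
Among candidates, latest start is t=157 → G.

G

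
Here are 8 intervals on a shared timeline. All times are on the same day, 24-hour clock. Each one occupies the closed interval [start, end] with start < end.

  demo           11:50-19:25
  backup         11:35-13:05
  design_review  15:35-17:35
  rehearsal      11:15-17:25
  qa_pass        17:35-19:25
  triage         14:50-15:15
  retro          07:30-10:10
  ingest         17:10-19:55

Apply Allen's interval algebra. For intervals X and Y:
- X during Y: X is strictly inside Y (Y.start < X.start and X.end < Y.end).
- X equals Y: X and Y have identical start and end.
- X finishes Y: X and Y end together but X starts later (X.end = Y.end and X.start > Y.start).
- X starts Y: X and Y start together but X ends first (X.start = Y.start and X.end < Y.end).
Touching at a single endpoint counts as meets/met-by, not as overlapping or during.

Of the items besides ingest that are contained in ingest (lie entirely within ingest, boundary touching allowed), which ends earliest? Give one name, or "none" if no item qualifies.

Target ingest = [17:10, 19:55].
backup [11:35, 13:05] → before → excluded.
demo [11:50, 19:25] → overlaps → excluded.
design_review [15:35, 17:35] → overlaps → excluded.
qa_pass [17:35, 19:25] → during → candidate.
rehearsal [11:15, 17:25] → overlaps → excluded.
retro [07:30, 10:10] → before → excluded.
triage [14:50, 15:15] → before → excluded.
Among candidates, earliest end is 19:25 → qa_pass.

qa_pass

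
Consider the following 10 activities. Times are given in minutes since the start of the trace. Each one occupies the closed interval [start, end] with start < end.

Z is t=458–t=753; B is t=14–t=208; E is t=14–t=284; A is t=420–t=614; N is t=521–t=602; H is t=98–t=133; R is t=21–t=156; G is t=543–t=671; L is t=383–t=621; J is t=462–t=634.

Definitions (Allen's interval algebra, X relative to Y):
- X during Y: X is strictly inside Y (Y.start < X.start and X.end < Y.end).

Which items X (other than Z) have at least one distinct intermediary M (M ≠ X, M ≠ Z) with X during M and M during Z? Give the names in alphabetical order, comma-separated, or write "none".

Target Z = [t=458, t=753].
Intermediaries M with M during Z: G, J, N.
Via G — items with X during G: none.
Via J — items with X during J: N.
Via N — items with X during N: none.
Union: N.

N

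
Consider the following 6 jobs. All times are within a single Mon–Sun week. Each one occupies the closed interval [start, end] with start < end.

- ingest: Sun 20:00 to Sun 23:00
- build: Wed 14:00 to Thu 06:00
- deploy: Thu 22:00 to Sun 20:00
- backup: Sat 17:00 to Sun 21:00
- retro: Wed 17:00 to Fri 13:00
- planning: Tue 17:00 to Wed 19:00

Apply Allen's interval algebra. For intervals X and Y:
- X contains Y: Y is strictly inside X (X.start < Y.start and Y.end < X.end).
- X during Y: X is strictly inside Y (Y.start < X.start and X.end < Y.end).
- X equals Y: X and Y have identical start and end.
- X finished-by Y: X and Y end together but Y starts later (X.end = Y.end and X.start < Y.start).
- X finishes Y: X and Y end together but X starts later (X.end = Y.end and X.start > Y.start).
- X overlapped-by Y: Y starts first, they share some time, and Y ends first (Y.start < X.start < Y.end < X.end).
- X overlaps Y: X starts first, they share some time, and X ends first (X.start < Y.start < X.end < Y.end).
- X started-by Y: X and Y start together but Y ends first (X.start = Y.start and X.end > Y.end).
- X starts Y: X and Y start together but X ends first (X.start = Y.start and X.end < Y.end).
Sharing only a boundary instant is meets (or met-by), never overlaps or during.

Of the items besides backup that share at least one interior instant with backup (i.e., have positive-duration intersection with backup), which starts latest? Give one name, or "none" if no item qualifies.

Target backup = [Sat 17:00, Sun 21:00].
build [Wed 14:00, Thu 06:00] → before → excluded.
deploy [Thu 22:00, Sun 20:00] → overlaps → candidate.
ingest [Sun 20:00, Sun 23:00] → overlapped-by → candidate.
planning [Tue 17:00, Wed 19:00] → before → excluded.
retro [Wed 17:00, Fri 13:00] → before → excluded.
Among candidates, latest start is Sun 20:00 → ingest.

ingest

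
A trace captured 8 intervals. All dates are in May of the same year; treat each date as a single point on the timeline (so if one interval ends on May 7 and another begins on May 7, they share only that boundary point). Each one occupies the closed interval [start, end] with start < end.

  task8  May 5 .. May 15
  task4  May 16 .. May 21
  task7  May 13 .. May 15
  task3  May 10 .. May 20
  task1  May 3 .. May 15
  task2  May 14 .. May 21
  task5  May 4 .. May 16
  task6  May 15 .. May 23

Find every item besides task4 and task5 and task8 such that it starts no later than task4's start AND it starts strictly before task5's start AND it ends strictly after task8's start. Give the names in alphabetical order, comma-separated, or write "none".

Conditions: its start is no later than task4's start (X.start <= May 16) AND its start is strictly before task5's start (X.start < May 4) AND its end is strictly after task8's start (X.end > May 5).
task1: start May 3 <= May 16? ✓; start May 3 < May 4? ✓; end May 15 > May 5? ✓ → yes.
task2: start May 14 <= May 16? ✓; start May 14 < May 4? ✗; end May 21 > May 5? ✓ → no.
task3: start May 10 <= May 16? ✓; start May 10 < May 4? ✗; end May 20 > May 5? ✓ → no.
task6: start May 15 <= May 16? ✓; start May 15 < May 4? ✗; end May 23 > May 5? ✓ → no.
task7: start May 13 <= May 16? ✓; start May 13 < May 4? ✗; end May 15 > May 5? ✓ → no.
Result: task1.

task1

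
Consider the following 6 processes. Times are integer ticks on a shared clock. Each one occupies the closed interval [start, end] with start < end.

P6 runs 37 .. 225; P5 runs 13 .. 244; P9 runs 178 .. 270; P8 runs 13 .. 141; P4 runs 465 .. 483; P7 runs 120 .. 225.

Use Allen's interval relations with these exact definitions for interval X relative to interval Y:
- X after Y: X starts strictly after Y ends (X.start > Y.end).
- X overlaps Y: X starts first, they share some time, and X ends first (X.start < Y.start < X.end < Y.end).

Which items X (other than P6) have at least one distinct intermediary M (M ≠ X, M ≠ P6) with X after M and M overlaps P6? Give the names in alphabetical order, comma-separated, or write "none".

P4, P9

Target P6 = [37, 225].
Intermediaries M with M overlaps P6: P8.
Via P8 — items with X after P8: P4, P9.
Union: P4, P9.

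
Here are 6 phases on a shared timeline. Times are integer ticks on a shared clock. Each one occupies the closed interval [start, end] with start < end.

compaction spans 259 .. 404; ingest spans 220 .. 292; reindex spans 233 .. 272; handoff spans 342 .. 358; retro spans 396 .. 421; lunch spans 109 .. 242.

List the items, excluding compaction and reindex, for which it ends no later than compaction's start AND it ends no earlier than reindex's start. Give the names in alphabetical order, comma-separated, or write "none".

lunch

Conditions: its end is no later than compaction's start (X.end <= 259) AND its end is no earlier than reindex's start (X.end >= 233).
handoff: end 358 <= 259? ✗; end 358 >= 233? ✓ → no.
ingest: end 292 <= 259? ✗; end 292 >= 233? ✓ → no.
lunch: end 242 <= 259? ✓; end 242 >= 233? ✓ → yes.
retro: end 421 <= 259? ✗; end 421 >= 233? ✓ → no.
Result: lunch.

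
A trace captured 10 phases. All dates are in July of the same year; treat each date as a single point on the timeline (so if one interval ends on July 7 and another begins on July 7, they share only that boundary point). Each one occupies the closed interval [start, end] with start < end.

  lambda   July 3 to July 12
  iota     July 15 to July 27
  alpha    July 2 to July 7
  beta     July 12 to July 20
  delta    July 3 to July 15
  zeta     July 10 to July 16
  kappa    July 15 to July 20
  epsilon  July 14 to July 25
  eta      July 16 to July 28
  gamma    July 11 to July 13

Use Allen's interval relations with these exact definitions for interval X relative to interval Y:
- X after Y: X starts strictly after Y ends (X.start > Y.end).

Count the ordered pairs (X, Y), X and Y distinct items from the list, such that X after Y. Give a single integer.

Checking all 90 ordered pairs for relation 'after'; matching pairs in alphabetical order:
(beta, alpha): beta after alpha ✓
(epsilon, alpha): epsilon after alpha ✓
(epsilon, gamma): epsilon after gamma ✓
(epsilon, lambda): epsilon after lambda ✓
(eta, alpha): eta after alpha ✓
(eta, delta): eta after delta ✓
(eta, gamma): eta after gamma ✓
(eta, lambda): eta after lambda ✓
(gamma, alpha): gamma after alpha ✓
(iota, alpha): iota after alpha ✓
(iota, gamma): iota after gamma ✓
(iota, lambda): iota after lambda ✓
(kappa, alpha): kappa after alpha ✓
(kappa, gamma): kappa after gamma ✓
(kappa, lambda): kappa after lambda ✓
(zeta, alpha): zeta after alpha ✓
Count: 16.

16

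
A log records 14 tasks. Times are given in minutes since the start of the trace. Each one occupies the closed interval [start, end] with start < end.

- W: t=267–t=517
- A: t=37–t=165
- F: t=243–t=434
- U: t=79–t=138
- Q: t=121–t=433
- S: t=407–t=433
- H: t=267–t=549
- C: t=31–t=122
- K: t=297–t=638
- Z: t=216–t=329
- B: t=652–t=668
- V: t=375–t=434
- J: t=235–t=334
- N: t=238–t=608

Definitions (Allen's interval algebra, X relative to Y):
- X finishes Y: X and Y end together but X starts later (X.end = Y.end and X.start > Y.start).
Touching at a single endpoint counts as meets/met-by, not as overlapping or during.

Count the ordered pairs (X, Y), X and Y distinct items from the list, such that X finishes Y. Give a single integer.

Checking all 182 ordered pairs for relation 'finishes'; matching pairs in alphabetical order:
(S, Q): S finishes Q ✓
(V, F): V finishes F ✓
Count: 2.

2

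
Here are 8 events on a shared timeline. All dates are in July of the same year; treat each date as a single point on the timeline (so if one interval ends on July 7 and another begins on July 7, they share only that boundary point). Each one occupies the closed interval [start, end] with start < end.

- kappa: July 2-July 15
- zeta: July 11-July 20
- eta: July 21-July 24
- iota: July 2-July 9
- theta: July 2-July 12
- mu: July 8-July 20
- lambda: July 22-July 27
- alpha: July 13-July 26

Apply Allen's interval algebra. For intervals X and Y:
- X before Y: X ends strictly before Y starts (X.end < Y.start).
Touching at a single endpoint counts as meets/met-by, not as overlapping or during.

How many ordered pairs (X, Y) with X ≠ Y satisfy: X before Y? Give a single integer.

Checking all 56 ordered pairs for relation 'before'; matching pairs in alphabetical order:
(iota, alpha): iota before alpha ✓
(iota, eta): iota before eta ✓
(iota, lambda): iota before lambda ✓
(iota, zeta): iota before zeta ✓
(kappa, eta): kappa before eta ✓
(kappa, lambda): kappa before lambda ✓
(mu, eta): mu before eta ✓
(mu, lambda): mu before lambda ✓
(theta, alpha): theta before alpha ✓
(theta, eta): theta before eta ✓
(theta, lambda): theta before lambda ✓
(zeta, eta): zeta before eta ✓
(zeta, lambda): zeta before lambda ✓
Count: 13.

13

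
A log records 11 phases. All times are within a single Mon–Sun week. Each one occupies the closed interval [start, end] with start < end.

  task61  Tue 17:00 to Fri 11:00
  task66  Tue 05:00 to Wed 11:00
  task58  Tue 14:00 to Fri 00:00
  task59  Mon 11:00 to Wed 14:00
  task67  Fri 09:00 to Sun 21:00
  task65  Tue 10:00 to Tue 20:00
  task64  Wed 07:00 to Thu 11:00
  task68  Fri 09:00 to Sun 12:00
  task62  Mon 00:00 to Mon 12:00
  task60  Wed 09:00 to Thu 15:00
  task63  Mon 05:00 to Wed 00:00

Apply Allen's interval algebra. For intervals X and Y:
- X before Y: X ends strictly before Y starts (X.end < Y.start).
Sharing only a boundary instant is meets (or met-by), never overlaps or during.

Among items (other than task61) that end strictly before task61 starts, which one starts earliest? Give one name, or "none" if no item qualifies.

Target task61 = [Tue 17:00, Fri 11:00].
task58 [Tue 14:00, Fri 00:00] → overlaps → excluded.
task59 [Mon 11:00, Wed 14:00] → overlaps → excluded.
task60 [Wed 09:00, Thu 15:00] → during → excluded.
task62 [Mon 00:00, Mon 12:00] → before → candidate.
task63 [Mon 05:00, Wed 00:00] → overlaps → excluded.
task64 [Wed 07:00, Thu 11:00] → during → excluded.
task65 [Tue 10:00, Tue 20:00] → overlaps → excluded.
task66 [Tue 05:00, Wed 11:00] → overlaps → excluded.
task67 [Fri 09:00, Sun 21:00] → overlapped-by → excluded.
task68 [Fri 09:00, Sun 12:00] → overlapped-by → excluded.
Among candidates, earliest start is Mon 00:00 → task62.

task62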